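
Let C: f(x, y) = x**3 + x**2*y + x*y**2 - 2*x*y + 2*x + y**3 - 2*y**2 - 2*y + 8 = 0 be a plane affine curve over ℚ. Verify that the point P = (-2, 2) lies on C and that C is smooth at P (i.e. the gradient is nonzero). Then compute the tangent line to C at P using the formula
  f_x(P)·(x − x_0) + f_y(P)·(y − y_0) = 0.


Tangent line at P: 6*x + 2*y + 8 = 0.

Step 1: f(-2, 2) = 0, so P lies on C.
Step 2: partial derivatives
  f_x(x, y) = 3*x**2 + 2*x*y + y**2 - 2*y + 2, f_y(x, y) = x**2 + 2*x*y - 2*x + 3*y**2 - 4*y - 2.
  f_x(P) = 6, f_y(P) = 2 (gradient nonzero, so P is smooth).
Step 3: tangent line at P: 6·(x − -2) + 2·(y − 2) = 0.
Expanding: 6*x + 2*y + 8 = 0.


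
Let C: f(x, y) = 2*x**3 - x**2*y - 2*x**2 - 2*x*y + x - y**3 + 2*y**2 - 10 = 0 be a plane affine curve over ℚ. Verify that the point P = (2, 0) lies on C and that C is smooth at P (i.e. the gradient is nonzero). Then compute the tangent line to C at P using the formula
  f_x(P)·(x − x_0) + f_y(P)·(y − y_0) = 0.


Tangent line at P: 17*x - 8*y - 34 = 0.

Step 1: f(2, 0) = 0, so P lies on C.
Step 2: partial derivatives
  f_x(x, y) = 6*x**2 - 2*x*y - 4*x - 2*y + 1, f_y(x, y) = -x**2 - 2*x - 3*y**2 + 4*y.
  f_x(P) = 17, f_y(P) = -8 (gradient nonzero, so P is smooth).
Step 3: tangent line at P: 17·(x − 2) + -8·(y − 0) = 0.
Expanding: 17*x - 8*y - 34 = 0.


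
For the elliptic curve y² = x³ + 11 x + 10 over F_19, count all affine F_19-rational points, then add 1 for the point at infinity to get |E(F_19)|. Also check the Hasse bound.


Affine points = {(4, 2), (4, 17), (5, 0), (6, 8), (6, 11), (14, 1), (14, 18), (15, 4), (15, 15), (16, 8), (16, 11), (18, 6), (18, 13)}; affine count = 13; |E(F_19)| = 14.

Discriminant check: Δ ∝ 4a³ + 27b² = 4·11³ + 27·10² = 4·1331 + 27·100 ≡ 6 (mod 19). Nonzero ⇒ E is nonsingular.
For each x ∈ F_19, compute rhs = x³ + 11·x + 10 mod 19, then count y ∈ F_19 with y² ≡ rhs.
  x = 0: rhs = 10, matching y values: none (0 points).
  x = 1: rhs = 3, matching y values: none (0 points).
  x = 2: rhs = 2, matching y values: none (0 points).
  x = 3: rhs = 13, matching y values: none (0 points).
  x = 4: rhs = 4, matching y values: 2, 17 (2 points).
  x = 5: rhs = 0, matching y values: 0 (1 points).
  x = 6: rhs = 7, matching y values: 8, 11 (2 points).
  x = 7: rhs = 12, matching y values: none (0 points).
  x = 8: rhs = 2, matching y values: none (0 points).
  x = 9: rhs = 2, matching y values: none (0 points).
  x = 10: rhs = 18, matching y values: none (0 points).
  x = 11: rhs = 18, matching y values: none (0 points).
  x = 12: rhs = 8, matching y values: none (0 points).
  x = 13: rhs = 13, matching y values: none (0 points).
  x = 14: rhs = 1, matching y values: 1, 18 (2 points).
  x = 15: rhs = 16, matching y values: 4, 15 (2 points).
  x = 16: rhs = 7, matching y values: 8, 11 (2 points).
  x = 17: rhs = 18, matching y values: none (0 points).
  x = 18: rhs = 17, matching y values: 6, 13 (2 points).
Total affine count: 13.
Full point count |E(F_19)| = 13 + 1 = 14.
Hasse bound: |14 − (19+1)| = |-6| = 6 ≤ 2√19 ≈ 8.7178 ✓.


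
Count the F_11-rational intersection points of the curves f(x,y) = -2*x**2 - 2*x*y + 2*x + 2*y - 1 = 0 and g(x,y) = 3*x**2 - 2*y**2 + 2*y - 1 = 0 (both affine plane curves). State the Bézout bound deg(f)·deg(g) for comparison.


Common zeros: {(8, 10), (10, 4)}; count = 2; Bézout bound = 4.

deg(f) = 2, deg(g) = 2, so Bézout bound = 4.
Scan x ∈ F_11. For each x, list the y ∈ F_11 with f(x, y) ≡ 0 and those with g(x, y) ≡ 0 (mod 11); the common zeros in that column are the intersection.
  x = 0: f ≡ 0 at y ∈ {6}; g ≡ 0 at y ∈ ∅; common: ∅.
  x = 1: f ≡ 0 at y ∈ ∅; g ≡ 0 at y ∈ {4, 8}; common: ∅.
  x = 2: f ≡ 0 at y ∈ {3}; g ≡ 0 at y ∈ {0, 1}; common: ∅.
  x = 3: f ≡ 0 at y ∈ {5}; g ≡ 0 at y ∈ {2, 10}; common: ∅.
  x = 4: f ≡ 0 at y ∈ {5}; g ≡ 0 at y ∈ ∅; common: ∅.
  x = 5: f ≡ 0 at y ∈ {10}; g ≡ 0 at y ∈ ∅; common: ∅.
  x = 6: f ≡ 0 at y ∈ {6}; g ≡ 0 at y ∈ ∅; common: ∅.
  x = 7: f ≡ 0 at y ∈ {3}; g ≡ 0 at y ∈ ∅; common: ∅.
  x = 8: f ≡ 0 at y ∈ {10}; g ≡ 0 at y ∈ {2, 10}; common: {10}.
  x = 9: f ≡ 0 at y ∈ {4}; g ≡ 0 at y ∈ {0, 1}; common: ∅.
  x = 10: f ≡ 0 at y ∈ {4}; g ≡ 0 at y ∈ {4, 8}; common: {4}.
Collecting: common zeros = {(8, 10), (10, 4)}, so the count is 2.
Comparison with the Bézout bound: 2 ≤ 4 = deg(f)·deg(g), as expected for curves with no common component (the affine F_11-count falls short of the bound because intersections may lie at infinity, over extension fields, or carry multiplicity).


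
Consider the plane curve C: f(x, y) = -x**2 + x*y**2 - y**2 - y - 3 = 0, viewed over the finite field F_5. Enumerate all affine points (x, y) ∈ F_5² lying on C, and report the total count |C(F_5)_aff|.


Affine F_5-points: {(0, 1), (0, 3), (1, 1), (2, 2), (2, 4), (4, 3), (4, 4)}; count = 7.

For each of the 25 pairs (x, y) ∈ F_5², evaluate f(x, y) mod 5. Record the zeros.
  x = 0: [0↦2, 1↦0, 2↦1, 3↦0, 4↦2]  zeros at y ∈ {1, 3}
  x = 1: [0↦1, 1↦0, 2↦4, 3↦3, 4↦2]  zeros at y ∈ {1}
  x = 2: [0↦3, 1↦3, 2↦0, 3↦4, 4↦0]  zeros at y ∈ {2, 4}
  x = 3: [0↦3, 1↦4, 2↦4, 3↦3, 4↦1]  zeros at y ∈ ∅
  x = 4: [0↦1, 1↦3, 2↦1, 3↦0, 4↦0]  zeros at y ∈ {3, 4}
Collecting zeros: affine points = {(0, 1), (0, 3), (1, 1), (2, 2), (2, 4), (4, 3), (4, 4)}.
Total count |C(F_5)_aff| = 7.


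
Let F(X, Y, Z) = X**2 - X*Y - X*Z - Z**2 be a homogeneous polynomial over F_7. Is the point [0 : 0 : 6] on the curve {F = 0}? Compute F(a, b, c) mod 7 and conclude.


F(0,0,6) ≡ 6 (mod 7); P is NOT on the curve.

Evaluate F(0, 0, 6) term-by-term (mod 7).
  X**2 ↦ 1·0·1·1 = 0
  -X*Y ↦ -1·0·0·1 = 0
  -X*Z ↦ -1·0·1·6 = 0
  -Z**2 ↦ -1·1·1·36 = -36
Sum: F(0, 0, 6) = (0) + (0) + (0) + (-36) = -36.
Reducing mod 7: -36 ≡ 6 (mod 7).
Since F(a, b, c) ≡ 6 ≠ 0 (mod 7), P does NOT lie on the curve.


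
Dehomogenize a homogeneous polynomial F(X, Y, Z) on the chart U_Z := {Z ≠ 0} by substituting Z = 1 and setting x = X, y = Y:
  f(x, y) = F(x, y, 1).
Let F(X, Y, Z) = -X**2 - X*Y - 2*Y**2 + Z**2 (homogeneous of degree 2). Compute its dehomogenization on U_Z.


f(x, y) = -x**2 - x*y - 2*y**2 + 1

On U_Z we set Z = 1. Each monomial c·X^i·Y^j·Z^k in F becomes c·x^i·y^j·1^k = c·x^i·y^j.
Substituting Z = 1: F(X, Y, 1) = -x**2 - x*y - 2*y**2 + 1.
Note: deg(f) ≤ deg(F) = 2; strict inequality happens when F is divisible by Z (lost terms).


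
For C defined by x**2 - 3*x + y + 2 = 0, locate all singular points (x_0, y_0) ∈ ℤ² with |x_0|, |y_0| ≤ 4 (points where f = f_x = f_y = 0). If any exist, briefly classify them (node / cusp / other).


No singular points in the scanned grid; C is smooth there.

Compute partial derivatives:
  f_x = 2*x - 3.
  f_y = 1.
f_y = 1 is a nonzero constant, so f_y never vanishes: no point (x, y) can satisfy f = f_x = f_y = 0. In particular no (x, y) ∈ {−4, ..., 4}² is singular; the curve is smooth.


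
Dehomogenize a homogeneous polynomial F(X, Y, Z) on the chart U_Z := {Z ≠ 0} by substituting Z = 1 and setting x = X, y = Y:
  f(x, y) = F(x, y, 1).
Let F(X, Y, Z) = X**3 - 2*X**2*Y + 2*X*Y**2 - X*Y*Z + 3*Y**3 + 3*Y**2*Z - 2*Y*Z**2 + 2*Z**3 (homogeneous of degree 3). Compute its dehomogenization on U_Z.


f(x, y) = x**3 - 2*x**2*y + 2*x*y**2 - x*y + 3*y**3 + 3*y**2 - 2*y + 2

On U_Z we set Z = 1. Each monomial c·X^i·Y^j·Z^k in F becomes c·x^i·y^j·1^k = c·x^i·y^j.
Substituting Z = 1: F(X, Y, 1) = x**3 - 2*x**2*y + 2*x*y**2 - x*y + 3*y**3 + 3*y**2 - 2*y + 2.
Note: deg(f) ≤ deg(F) = 3; strict inequality happens when F is divisible by Z (lost terms).


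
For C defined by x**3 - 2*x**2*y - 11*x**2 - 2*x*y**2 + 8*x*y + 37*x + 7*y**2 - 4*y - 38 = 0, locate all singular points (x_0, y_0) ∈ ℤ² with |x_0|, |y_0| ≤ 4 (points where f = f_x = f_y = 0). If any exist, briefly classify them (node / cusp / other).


Singular points: {(3, -1)}; classification: cusp.

Compute partial derivatives:
  f_x = 3*x**2 - 4*x*y - 22*x - 2*y**2 + 8*y + 37.
  f_y = -2*x**2 - 4*x*y + 8*x + 14*y - 4.
Scan x_0 ∈ {−4, ..., 4}. For each x_0, f_y(x_0, y) is a polynomial in y; find its integer roots y ∈ {−4, ..., 4}, then test f_x and f at those candidates.
  x = -4: f_y(-4, y) = 30*y - 68; no integer root y with |y| ≤ 4.
  x = -3: f_y(-3, y) = 26*y - 46; no integer root y with |y| ≤ 4.
  x = -2: f_y(-2, y) = 22*y - 28; no integer root y with |y| ≤ 4.
  x = -1: f_y(-1, y) = 18*y - 14; no integer root y with |y| ≤ 4.
  x = 0: f_y(0, y) = 14*y - 4; no integer root y with |y| ≤ 4.
  x = 1: f_y(1, y) = 10*y + 2; no integer root y with |y| ≤ 4.
  x = 2: f_y(2, y) = 6*y + 4; no integer root y with |y| ≤ 4.
  x = 3: f_y(3, y) = 2*y + 2; vanishes at y ∈ {-1}. (3, -1): f_x = 0, f = 0 — SINGULAR.
  x = 4: f_y(4, y) = -2*y - 4; vanishes at y ∈ {-2}. (4, -2): f_x = 5 ≠ 0.
Only singular point on the grid: (3, -1).
Classify: substitute x = 3 + u, y = -1 + v and expand: f = u**3 - 2*u**2*v - 2*u*v**2 + v**2.
No constant or linear terms (consistent with a singular point). Quadratic part: v**2. Cubic part: u**3 - 2*u**2*v - 2*u*v**2.
The quadratic part v**2 is a perfect square, so there is a single (double) tangent line v = 0, i.e. y = -1. Restricting the cubic part to that line (v = 0) leaves u**3 ≠ 0, so f is not divisible by v and the branch is v² ≈ -u**3 to lowest order — this is a cusp.
Classification: cusp.


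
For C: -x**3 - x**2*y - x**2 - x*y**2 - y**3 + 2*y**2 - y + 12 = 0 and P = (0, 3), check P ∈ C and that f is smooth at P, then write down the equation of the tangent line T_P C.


Tangent line at P: -9*x - 16*y + 48 = 0.

Step 1: f(0, 3) = 0, so P lies on C.
Step 2: partial derivatives
  f_x(x, y) = -3*x**2 - 2*x*y - 2*x - y**2, f_y(x, y) = -x**2 - 2*x*y - 3*y**2 + 4*y - 1.
  f_x(P) = -9, f_y(P) = -16 (gradient nonzero, so P is smooth).
Step 3: tangent line at P: -9·(x − 0) + -16·(y − 3) = 0.
Expanding: -9*x - 16*y + 48 = 0.


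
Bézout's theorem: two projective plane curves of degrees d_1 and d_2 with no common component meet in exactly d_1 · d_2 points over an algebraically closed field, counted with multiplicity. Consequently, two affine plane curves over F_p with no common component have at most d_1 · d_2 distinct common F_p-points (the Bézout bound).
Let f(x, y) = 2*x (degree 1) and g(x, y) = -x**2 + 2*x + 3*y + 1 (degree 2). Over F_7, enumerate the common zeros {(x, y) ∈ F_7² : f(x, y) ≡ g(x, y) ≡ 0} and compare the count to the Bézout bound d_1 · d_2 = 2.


Common zeros: {(0, 2)}; count = 1; Bézout bound = 2.

deg(f) = 1, deg(g) = 2, so Bézout bound = 2.
Scan x ∈ F_7. For each x, list the y ∈ F_7 with f(x, y) ≡ 0 and those with g(x, y) ≡ 0 (mod 7); the common zeros in that column are the intersection.
  x = 0: f ≡ 0 at y ∈ {0, 1, 2, 3, 4, 5, 6}; g ≡ 0 at y ∈ {2}; common: {2}.
  x = 1: f ≡ 0 at y ∈ ∅; g ≡ 0 at y ∈ {4}; common: ∅.
  x = 2: f ≡ 0 at y ∈ ∅; g ≡ 0 at y ∈ {2}; common: ∅.
  x = 3: f ≡ 0 at y ∈ ∅; g ≡ 0 at y ∈ {3}; common: ∅.
  x = 4: f ≡ 0 at y ∈ ∅; g ≡ 0 at y ∈ {0}; common: ∅.
  x = 5: f ≡ 0 at y ∈ ∅; g ≡ 0 at y ∈ {0}; common: ∅.
  x = 6: f ≡ 0 at y ∈ ∅; g ≡ 0 at y ∈ {3}; common: ∅.
Collecting: common zeros = {(0, 2)}, so the count is 1.
Comparison with the Bézout bound: 1 ≤ 2 = deg(f)·deg(g), as expected for curves with no common component (the affine F_7-count falls short of the bound because intersections may lie at infinity, over extension fields, or carry multiplicity).


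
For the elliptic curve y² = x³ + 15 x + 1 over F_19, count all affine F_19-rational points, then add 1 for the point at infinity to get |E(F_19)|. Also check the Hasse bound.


Affine points = {(0, 1), (0, 18), (1, 6), (1, 13), (2, 1), (2, 18), (3, 4), (3, 15), (4, 7), (4, 12), (5, 7), (5, 12), (8, 5), (8, 14), (10, 7), (10, 12), (12, 3), (12, 16), (16, 9), (16, 10), (17, 1), (17, 18), (18, 2), (18, 17)}; affine count = 24; |E(F_19)| = 25.

Discriminant check: Δ ∝ 4a³ + 27b² = 4·15³ + 27·1² = 4·3375 + 27·1 ≡ 18 (mod 19). Nonzero ⇒ E is nonsingular.
For each x ∈ F_19, compute rhs = x³ + 15·x + 1 mod 19, then count y ∈ F_19 with y² ≡ rhs.
  x = 0: rhs = 1, matching y values: 1, 18 (2 points).
  x = 1: rhs = 17, matching y values: 6, 13 (2 points).
  x = 2: rhs = 1, matching y values: 1, 18 (2 points).
  x = 3: rhs = 16, matching y values: 4, 15 (2 points).
  x = 4: rhs = 11, matching y values: 7, 12 (2 points).
  x = 5: rhs = 11, matching y values: 7, 12 (2 points).
  x = 6: rhs = 3, matching y values: none (0 points).
  x = 7: rhs = 12, matching y values: none (0 points).
  x = 8: rhs = 6, matching y values: 5, 14 (2 points).
  x = 9: rhs = 10, matching y values: none (0 points).
  x = 10: rhs = 11, matching y values: 7, 12 (2 points).
  x = 11: rhs = 15, matching y values: none (0 points).
  x = 12: rhs = 9, matching y values: 3, 16 (2 points).
  x = 13: rhs = 18, matching y values: none (0 points).
  x = 14: rhs = 10, matching y values: none (0 points).
  x = 15: rhs = 10, matching y values: none (0 points).
  x = 16: rhs = 5, matching y values: 9, 10 (2 points).
  x = 17: rhs = 1, matching y values: 1, 18 (2 points).
  x = 18: rhs = 4, matching y values: 2, 17 (2 points).
Total affine count: 24.
Full point count |E(F_19)| = 24 + 1 = 25.
Hasse bound: |25 − (19+1)| = |5| = 5 ≤ 2√19 ≈ 8.7178 ✓.


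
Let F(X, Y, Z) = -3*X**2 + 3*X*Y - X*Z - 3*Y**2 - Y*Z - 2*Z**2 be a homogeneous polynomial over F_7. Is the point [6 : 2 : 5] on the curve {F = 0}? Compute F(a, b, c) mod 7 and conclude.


F(6,2,5) ≡ 1 (mod 7); P is NOT on the curve.

Evaluate F(6, 2, 5) term-by-term (mod 7).
  -3*X**2 ↦ -3·36·1·1 = -108
  3*X*Y ↦ 3·6·2·1 = 36
  -X*Z ↦ -1·6·1·5 = -30
  -3*Y**2 ↦ -3·1·4·1 = -12
  -Y*Z ↦ -1·1·2·5 = -10
  -2*Z**2 ↦ -2·1·1·25 = -50
Sum: F(6, 2, 5) = (-108) + (36) + (-30) + (-12) + (-10) + (-50) = -174.
Reducing mod 7: -174 ≡ 1 (mod 7).
Since F(a, b, c) ≡ 1 ≠ 0 (mod 7), P does NOT lie on the curve.


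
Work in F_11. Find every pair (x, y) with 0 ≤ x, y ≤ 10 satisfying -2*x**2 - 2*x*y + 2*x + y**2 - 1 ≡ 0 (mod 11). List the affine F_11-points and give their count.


Affine F_11-points: {(0, 1), (0, 10), (2, 5), (2, 10), (3, 3), (5, 5), (6, 3), (6, 9), (8, 7), (8, 9)}; count = 10.

For each of the 121 pairs (x, y) ∈ F_11², evaluate f(x, y) mod 11. Record the zeros.
  x = 0: [0↦10, 1↦0, 2↦3, 3↦8, 4↦4, 5↦2, 6↦2, 7↦4, 8↦8, 9↦3, 10↦0]  zeros at y ∈ {1, 10}
  x = 1: [0↦10, 1↦9, 2↦10, 3↦2, 4↦7, 5↦3, 6↦1, 7↦1, 8↦3, 9↦7, 10↦2]  zeros at y ∈ ∅
  x = 2: [0↦6, 1↦3, 2↦2, 3↦3, 4↦6, 5↦0, 6↦7, 7↦5, 8↦5, 9↦7, 10↦0]  zeros at y ∈ {5, 10}
  x = 3: [0↦9, 1↦4, 2↦1, 3↦0, 4↦1, 5↦4, 6↦9, 7↦5, 8↦3, 9↦3, 10↦5]  zeros at y ∈ {3}
  x = 4: [0↦8, 1↦1, 2↦7, 3↦4, 4↦3, 5↦4, 6↦7, 7↦1, 8↦8, 9↦6, 10↦6]  zeros at y ∈ ∅
  x = 5: [0↦3, 1↦5, 2↦9, 3↦4, 4↦1, 5↦0, 6↦1, 7↦4, 8↦9, 9↦5, 10↦3]  zeros at y ∈ {5}
  x = 6: [0↦5, 1↦5, 2↦7, 3↦0, 4↦6, 5↦3, 6↦2, 7↦3, 8↦6, 9↦0, 10↦7]  zeros at y ∈ {3, 9}
  x = 7: [0↦3, 1↦1, 2↦1, 3↦3, 4↦7, 5↦2, 6↦10, 7↦9, 8↦10, 9↦2, 10↦7]  zeros at y ∈ ∅
  x = 8: [0↦8, 1↦4, 2↦2, 3↦2, 4↦4, 5↦8, 6↦3, 7↦0, 8↦10, 9↦0, 10↦3]  zeros at y ∈ {7, 9}
  x = 9: [0↦9, 1↦3, 2↦10, 3↦8, 4↦8, 5↦10, 6↦3, 7↦9, 8↦6, 9↦5, 10↦6]  zeros at y ∈ ∅
  x = 10: [0↦6, 1↦9, 2↦3, 3↦10, 4↦8, 5↦8, 6↦10, 7↦3, 8↦9, 9↦6, 10↦5]  zeros at y ∈ ∅
Collecting zeros: affine points = {(0, 1), (0, 10), (2, 5), (2, 10), (3, 3), (5, 5), (6, 3), (6, 9), (8, 7), (8, 9)}.
Total count |C(F_11)_aff| = 10.


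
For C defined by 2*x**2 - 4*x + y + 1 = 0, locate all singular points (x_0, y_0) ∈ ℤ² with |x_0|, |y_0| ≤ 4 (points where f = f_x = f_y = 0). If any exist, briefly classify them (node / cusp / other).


No singular points in the scanned grid; C is smooth there.

Compute partial derivatives:
  f_x = 4*x - 4.
  f_y = 1.
f_y = 1 is a nonzero constant, so f_y never vanishes: no point (x, y) can satisfy f = f_x = f_y = 0. In particular no (x, y) ∈ {−4, ..., 4}² is singular; the curve is smooth.


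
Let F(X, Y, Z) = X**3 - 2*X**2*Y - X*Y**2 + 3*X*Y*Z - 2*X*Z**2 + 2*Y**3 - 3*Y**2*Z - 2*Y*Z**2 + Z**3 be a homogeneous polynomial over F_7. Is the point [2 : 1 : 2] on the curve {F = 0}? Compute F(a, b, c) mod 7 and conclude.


F(2,1,2) ≡ 4 (mod 7); P is NOT on the curve.

Evaluate F(2, 1, 2) term-by-term (mod 7).
  X**3 ↦ 1·8·1·1 = 8
  -2*X**2*Y ↦ -2·4·1·1 = -8
  -X*Y**2 ↦ -1·2·1·1 = -2
  3*X*Y*Z ↦ 3·2·1·2 = 12
  -2*X*Z**2 ↦ -2·2·1·4 = -16
  2*Y**3 ↦ 2·1·1·1 = 2
  -3*Y**2*Z ↦ -3·1·1·2 = -6
  -2*Y*Z**2 ↦ -2·1·1·4 = -8
  Z**3 ↦ 1·1·1·8 = 8
Sum: F(2, 1, 2) = (8) + (-8) + (-2) + (12) + (-16) + (2) + (-6) + (-8) + (8) = -10.
Reducing mod 7: -10 ≡ 4 (mod 7).
Since F(a, b, c) ≡ 4 ≠ 0 (mod 7), P does NOT lie on the curve.


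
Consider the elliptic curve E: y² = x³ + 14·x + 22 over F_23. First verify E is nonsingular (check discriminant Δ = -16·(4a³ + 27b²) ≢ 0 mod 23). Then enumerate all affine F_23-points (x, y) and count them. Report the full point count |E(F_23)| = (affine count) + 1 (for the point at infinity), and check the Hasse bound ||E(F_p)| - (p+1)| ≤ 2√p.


Affine points = {(2, 9), (2, 14), (4, 2), (4, 21), (6, 0), (7, 7), (7, 16), (8, 5), (8, 18), (9, 7), (9, 16), (10, 9), (10, 14), (11, 9), (11, 14), (12, 3), (12, 20), (13, 3), (13, 20), (14, 8), (14, 15), (16, 8), (16, 15), (21, 3), (21, 20)}; affine count = 25; |E(F_23)| = 26.

Discriminant check: Δ ∝ 4a³ + 27b² = 4·14³ + 27·22² = 4·2744 + 27·484 ≡ 9 (mod 23). Nonzero ⇒ E is nonsingular.
For each x ∈ F_23, compute rhs = x³ + 14·x + 22 mod 23, then count y ∈ F_23 with y² ≡ rhs.
  x = 0: rhs = 22, matching y values: none (0 points).
  x = 1: rhs = 14, matching y values: none (0 points).
  x = 2: rhs = 12, matching y values: 9, 14 (2 points).
  x = 3: rhs = 22, matching y values: none (0 points).
  x = 4: rhs = 4, matching y values: 2, 21 (2 points).
  x = 5: rhs = 10, matching y values: none (0 points).
  x = 6: rhs = 0, matching y values: 0 (1 points).
  x = 7: rhs = 3, matching y values: 7, 16 (2 points).
  x = 8: rhs = 2, matching y values: 5, 18 (2 points).
  x = 9: rhs = 3, matching y values: 7, 16 (2 points).
  x = 10: rhs = 12, matching y values: 9, 14 (2 points).
  x = 11: rhs = 12, matching y values: 9, 14 (2 points).
  x = 12: rhs = 9, matching y values: 3, 20 (2 points).
  x = 13: rhs = 9, matching y values: 3, 20 (2 points).
  x = 14: rhs = 18, matching y values: 8, 15 (2 points).
  x = 15: rhs = 19, matching y values: none (0 points).
  x = 16: rhs = 18, matching y values: 8, 15 (2 points).
  x = 17: rhs = 21, matching y values: none (0 points).
  x = 18: rhs = 11, matching y values: none (0 points).
  x = 19: rhs = 17, matching y values: none (0 points).
  x = 20: rhs = 22, matching y values: none (0 points).
  x = 21: rhs = 9, matching y values: 3, 20 (2 points).
  x = 22: rhs = 7, matching y values: none (0 points).
Total affine count: 25.
Full point count |E(F_23)| = 25 + 1 = 26.
Hasse bound: |26 − (23+1)| = |2| = 2 ≤ 2√23 ≈ 9.5917 ✓.


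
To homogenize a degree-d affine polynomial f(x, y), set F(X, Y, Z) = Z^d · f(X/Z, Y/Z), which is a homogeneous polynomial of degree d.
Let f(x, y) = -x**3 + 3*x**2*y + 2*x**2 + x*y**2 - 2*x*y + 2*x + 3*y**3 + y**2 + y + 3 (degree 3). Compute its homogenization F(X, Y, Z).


F(X, Y, Z) = -X**3 + 3*X**2*Y + 2*X**2*Z + X*Y**2 - 2*X*Y*Z + 2*X*Z**2 + 3*Y**3 + Y**2*Z + Y*Z**2 + 3*Z**3

deg(f) = 3.
Substitute x = X/Z, y = Y/Z into f, then multiply by Z^3.
  monomial -1·x^3·y^0 ↦ -1·X^3·Y^0·Z^0.
  monomial 3·x^2·y^1 ↦ 3·X^2·Y^1·Z^0.
  monomial 2·x^2·y^0 ↦ 2·X^2·Y^0·Z^1.
  monomial 1·x^1·y^2 ↦ 1·X^1·Y^2·Z^0.
  monomial -2·x^1·y^1 ↦ -2·X^1·Y^1·Z^1.
  monomial 2·x^1·y^0 ↦ 2·X^1·Y^0·Z^2.
  monomial 3·x^0·y^3 ↦ 3·X^0·Y^3·Z^0.
  monomial 1·x^0·y^2 ↦ 1·X^0·Y^2·Z^1.
  monomial 1·x^0·y^1 ↦ 1·X^0·Y^1·Z^2.
  monomial 3·x^0·y^0 ↦ 3·X^0·Y^0·Z^3.
Collecting: F(X, Y, Z) = -X**3 + 3*X**2*Y + 2*X**2*Z + X*Y**2 - 2*X*Y*Z + 2*X*Z**2 + 3*Y**3 + Y**2*Z + Y*Z**2 + 3*Z**3.


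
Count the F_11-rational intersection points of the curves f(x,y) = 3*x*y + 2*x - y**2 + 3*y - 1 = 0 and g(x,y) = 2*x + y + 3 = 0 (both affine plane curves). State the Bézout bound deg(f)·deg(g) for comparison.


Common zeros: ∅; count = 0; Bézout bound = 2.

deg(f) = 2, deg(g) = 1, so Bézout bound = 2.
Scan x ∈ F_11. For each x, list the y ∈ F_11 with f(x, y) ≡ 0 and those with g(x, y) ≡ 0 (mod 11); the common zeros in that column are the intersection.
  x = 0: f ≡ 0 at y ∈ {5, 9}; g ≡ 0 at y ∈ {8}; common: ∅.
  x = 1: f ≡ 0 at y ∈ ∅; g ≡ 0 at y ∈ {6}; common: ∅.
  x = 2: f ≡ 0 at y ∈ {1, 8}; g ≡ 0 at y ∈ {4}; common: ∅.
  x = 3: f ≡ 0 at y ∈ ∅; g ≡ 0 at y ∈ {2}; common: ∅.
  x = 4: f ≡ 0 at y ∈ {2}; g ≡ 0 at y ∈ {0}; common: ∅.
  x = 5: f ≡ 0 at y ∈ ∅; g ≡ 0 at y ∈ {9}; common: ∅.
  x = 6: f ≡ 0 at y ∈ {0, 10}; g ≡ 0 at y ∈ {7}; common: ∅.
  x = 7: f ≡ 0 at y ∈ {6, 7}; g ≡ 0 at y ∈ {5}; common: ∅.
  x = 8: f ≡ 0 at y ∈ ∅; g ≡ 0 at y ∈ {3}; common: ∅.
  x = 9: f ≡ 0 at y ∈ {4}; g ≡ 0 at y ∈ {1}; common: ∅.
  x = 10: f ≡ 0 at y ∈ ∅; g ≡ 0 at y ∈ {10}; common: ∅.
Collecting: common zeros = ∅, so the count is 0.
Comparison with the Bézout bound: 0 ≤ 2 = deg(f)·deg(g), as expected for curves with no common component (the affine F_11-count falls short of the bound because intersections may lie at infinity, over extension fields, or carry multiplicity).


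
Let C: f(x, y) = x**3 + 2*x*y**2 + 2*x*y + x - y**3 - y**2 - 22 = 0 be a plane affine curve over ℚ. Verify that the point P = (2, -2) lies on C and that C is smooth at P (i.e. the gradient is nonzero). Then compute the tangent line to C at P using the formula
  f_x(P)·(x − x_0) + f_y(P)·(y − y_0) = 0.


Tangent line at P: 17*x - 20*y - 74 = 0.

Step 1: f(2, -2) = 0, so P lies on C.
Step 2: partial derivatives
  f_x(x, y) = 3*x**2 + 2*y**2 + 2*y + 1, f_y(x, y) = 4*x*y + 2*x - 3*y**2 - 2*y.
  f_x(P) = 17, f_y(P) = -20 (gradient nonzero, so P is smooth).
Step 3: tangent line at P: 17·(x − 2) + -20·(y − -2) = 0.
Expanding: 17*x - 20*y - 74 = 0.


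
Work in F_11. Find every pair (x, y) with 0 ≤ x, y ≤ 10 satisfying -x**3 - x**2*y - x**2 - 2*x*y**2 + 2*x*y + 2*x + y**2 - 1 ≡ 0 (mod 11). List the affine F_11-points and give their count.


Affine F_11-points: {(0, 1), (0, 10), (3, 7), (3, 10), (4, 1), (5, 1), (6, 6), (8, 0), (8, 10), (10, 4), (10, 8)}; count = 11.

For each of the 121 pairs (x, y) ∈ F_11², evaluate f(x, y) mod 11. Record the zeros.
  x = 0: [0↦10, 1↦0, 2↦3, 3↦8, 4↦4, 5↦2, 6↦2, 7↦4, 8↦8, 9↦3, 10↦0]  zeros at y ∈ {1, 10}
  x = 1: [0↦10, 1↦10, 2↦8, 3↦4, 4↦9, 5↦1, 6↦2, 7↦1, 8↦9, 9↦4, 10↦8]  zeros at y ∈ ∅
  x = 2: [0↦2, 1↦10, 2↦1, 3↦8, 4↦9, 5↦4, 6↦4, 7↦9, 8↦8, 9↦1, 10↦10]  zeros at y ∈ ∅
  x = 3: [0↦2, 1↦5, 2↦9, 3↦3, 4↦9, 5↦5, 6↦2, 7↦0, 8↦10, 9↦10, 10↦0]  zeros at y ∈ {7, 10}
  x = 4: [0↦4, 1↦0, 2↦4, 3↦5, 4↦3, 5↦9, 6↦1, 7↦1, 8↦9, 9↦3, 10↦5]  zeros at y ∈ {1}
  x = 5: [0↦2, 1↦0, 2↦2, 3↦8, 4↦7, 5↦10, 6↦6, 7↦6, 8↦10, 9↦7, 10↦8]  zeros at y ∈ {1}
  x = 6: [0↦1, 1↦10, 2↦8, 3↦6, 4↦4, 5↦2, 6↦0, 7↦9, 8↦7, 9↦5, 10↦3]  zeros at y ∈ {6}
  x = 7: [0↦6, 1↦2, 2↦5, 3↦4, 4↦10, 5↦1, 6↦10, 7↦4, 8↦5, 9↦2, 10↦6]  zeros at y ∈ ∅
  x = 8: [0↦0, 1↦3, 2↦9, 3↦7, 4↦8, 5↦1, 6↦8, 7↦7, 8↦9, 9↦3, 10↦0]  zeros at y ∈ {0, 10}
  x = 9: [0↦10, 1↦7, 2↦3, 3↦9, 4↦3, 5↦7, 6↦10, 7↦1, 8↦2, 9↦2, 10↦1]  zeros at y ∈ ∅
  x = 10: [0↦8, 1↦8, 2↦3, 3↦4, 4↦0, 5↦2, 6↦10, 7↦2, 8↦0, 9↦4, 10↦3]  zeros at y ∈ {4, 8}
Collecting zeros: affine points = {(0, 1), (0, 10), (3, 7), (3, 10), (4, 1), (5, 1), (6, 6), (8, 0), (8, 10), (10, 4), (10, 8)}.
Total count |C(F_11)_aff| = 11.


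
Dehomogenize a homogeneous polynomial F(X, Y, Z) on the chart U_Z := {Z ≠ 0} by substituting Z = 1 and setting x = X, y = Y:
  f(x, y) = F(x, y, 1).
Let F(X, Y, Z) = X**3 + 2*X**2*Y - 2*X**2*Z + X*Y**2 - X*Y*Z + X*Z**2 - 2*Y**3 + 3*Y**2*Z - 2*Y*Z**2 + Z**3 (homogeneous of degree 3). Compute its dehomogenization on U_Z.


f(x, y) = x**3 + 2*x**2*y - 2*x**2 + x*y**2 - x*y + x - 2*y**3 + 3*y**2 - 2*y + 1

On U_Z we set Z = 1. Each monomial c·X^i·Y^j·Z^k in F becomes c·x^i·y^j·1^k = c·x^i·y^j.
Substituting Z = 1: F(X, Y, 1) = x**3 + 2*x**2*y - 2*x**2 + x*y**2 - x*y + x - 2*y**3 + 3*y**2 - 2*y + 1.
Note: deg(f) ≤ deg(F) = 3; strict inequality happens when F is divisible by Z (lost terms).


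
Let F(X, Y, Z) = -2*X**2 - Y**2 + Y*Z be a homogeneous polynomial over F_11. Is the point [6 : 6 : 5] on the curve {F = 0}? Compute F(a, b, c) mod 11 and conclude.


F(6,6,5) ≡ 10 (mod 11); P is NOT on the curve.

Evaluate F(6, 6, 5) term-by-term (mod 11).
  -2*X**2 ↦ -2·36·1·1 = -72
  -Y**2 ↦ -1·1·36·1 = -36
  Y*Z ↦ 1·1·6·5 = 30
Sum: F(6, 6, 5) = (-72) + (-36) + (30) = -78.
Reducing mod 11: -78 ≡ 10 (mod 11).
Since F(a, b, c) ≡ 10 ≠ 0 (mod 11), P does NOT lie on the curve.


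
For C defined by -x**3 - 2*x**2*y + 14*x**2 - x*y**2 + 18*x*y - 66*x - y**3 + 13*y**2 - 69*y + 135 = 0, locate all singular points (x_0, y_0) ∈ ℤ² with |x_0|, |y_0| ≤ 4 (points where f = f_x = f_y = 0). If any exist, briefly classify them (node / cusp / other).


Singular points: {(3, 3)}; classification: node.

Compute partial derivatives:
  f_x = -3*x**2 - 4*x*y + 28*x - y**2 + 18*y - 66.
  f_y = -2*x**2 - 2*x*y + 18*x - 3*y**2 + 26*y - 69.
Scan x_0 ∈ {−4, ..., 4}. For each x_0, f_y(x_0, y) is a polynomial in y; find its integer roots y ∈ {−4, ..., 4}, then test f_x and f at those candidates.
  x = -4: f_y(-4, y) = -3*y**2 + 34*y - 173; no integer root y with |y| ≤ 4.
  x = -3: f_y(-3, y) = -3*y**2 + 32*y - 141; no integer root y with |y| ≤ 4.
  x = -2: f_y(-2, y) = -3*y**2 + 30*y - 113; no integer root y with |y| ≤ 4.
  x = -1: f_y(-1, y) = -3*y**2 + 28*y - 89; no integer root y with |y| ≤ 4.
  x = 0: f_y(0, y) = -3*y**2 + 26*y - 69; no integer root y with |y| ≤ 4.
  x = 1: f_y(1, y) = -3*y**2 + 24*y - 53; no integer root y with |y| ≤ 4.
  x = 2: f_y(2, y) = -3*y**2 + 22*y - 41; no integer root y with |y| ≤ 4.
  x = 3: f_y(3, y) = -3*y**2 + 20*y - 33; vanishes at y ∈ {3}. (3, 3): f_x = 0, f = 0 — SINGULAR.
  x = 4: f_y(4, y) = -3*y**2 + 18*y - 29; no integer root y with |y| ≤ 4.
Only singular point on the grid: (3, 3).
Classify: substitute x = 3 + u, y = 3 + v and expand: f = -u**3 - 2*u**2*v - u**2 - u*v**2 - v**3 + v**2.
No constant or linear terms (consistent with a singular point). Quadratic part: -u**2 + v**2. Cubic part: -u**3 - 2*u**2*v - u*v**2 - v**3.
The quadratic part v**2 - u**2 = (v − u)(v + u) splits into two distinct linear factors, so there are two distinct tangent lines y − 3 = ±(x − 3) — this is a node (ordinary double point).
Classification: node.


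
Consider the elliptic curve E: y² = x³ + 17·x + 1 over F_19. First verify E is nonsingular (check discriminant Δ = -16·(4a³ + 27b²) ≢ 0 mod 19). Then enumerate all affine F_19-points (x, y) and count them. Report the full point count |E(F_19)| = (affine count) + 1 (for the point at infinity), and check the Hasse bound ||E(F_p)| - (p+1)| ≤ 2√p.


Affine points = {(0, 1), (0, 18), (1, 0), (2, 9), (2, 10), (4, 0), (7, 8), (7, 11), (9, 3), (9, 16), (13, 5), (13, 14), (14, 0), (17, 4), (17, 15)}; affine count = 15; |E(F_19)| = 16.

Discriminant check: Δ ∝ 4a³ + 27b² = 4·17³ + 27·1² = 4·4913 + 27·1 ≡ 14 (mod 19). Nonzero ⇒ E is nonsingular.
For each x ∈ F_19, compute rhs = x³ + 17·x + 1 mod 19, then count y ∈ F_19 with y² ≡ rhs.
  x = 0: rhs = 1, matching y values: 1, 18 (2 points).
  x = 1: rhs = 0, matching y values: 0 (1 points).
  x = 2: rhs = 5, matching y values: 9, 10 (2 points).
  x = 3: rhs = 3, matching y values: none (0 points).
  x = 4: rhs = 0, matching y values: 0 (1 points).
  x = 5: rhs = 2, matching y values: none (0 points).
  x = 6: rhs = 15, matching y values: none (0 points).
  x = 7: rhs = 7, matching y values: 8, 11 (2 points).
  x = 8: rhs = 3, matching y values: none (0 points).
  x = 9: rhs = 9, matching y values: 3, 16 (2 points).
  x = 10: rhs = 12, matching y values: none (0 points).
  x = 11: rhs = 18, matching y values: none (0 points).
  x = 12: rhs = 14, matching y values: none (0 points).
  x = 13: rhs = 6, matching y values: 5, 14 (2 points).
  x = 14: rhs = 0, matching y values: 0 (1 points).
  x = 15: rhs = 2, matching y values: none (0 points).
  x = 16: rhs = 18, matching y values: none (0 points).
  x = 17: rhs = 16, matching y values: 4, 15 (2 points).
  x = 18: rhs = 2, matching y values: none (0 points).
Total affine count: 15.
Full point count |E(F_19)| = 15 + 1 = 16.
Hasse bound: |16 − (19+1)| = |-4| = 4 ≤ 2√19 ≈ 8.7178 ✓.


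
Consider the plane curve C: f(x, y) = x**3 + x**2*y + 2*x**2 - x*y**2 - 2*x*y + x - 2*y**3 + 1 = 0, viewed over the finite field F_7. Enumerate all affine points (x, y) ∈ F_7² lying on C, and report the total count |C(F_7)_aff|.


Affine F_7-points: {(1, 6), (3, 0), (4, 3), (4, 6), (5, 1), (5, 2), (5, 5), (6, 3)}; count = 8.

For each of the 49 pairs (x, y) ∈ F_7², evaluate f(x, y) mod 7. Record the zeros.
  x = 0: [0↦1, 1↦6, 2↦6, 3↦3, 4↦6, 5↦3, 6↦3]  zeros at y ∈ ∅
  x = 1: [0↦5, 1↦1, 2↦4, 3↦2, 4↦4, 5↦5, 6↦0]  zeros at y ∈ {6}
  x = 2: [0↦5, 1↦1, 2↦2, 3↦3, 4↦6, 5↦6, 6↦5]  zeros at y ∈ ∅
  x = 3: [0↦0, 1↦5, 2↦6, 3↦5, 4↦4, 5↦5, 6↦3]  zeros at y ∈ {0}
  x = 4: [0↦3, 1↦5, 2↦1, 3↦0, 4↦4, 5↦1, 6↦0]  zeros at y ∈ {3, 6}
  x = 5: [0↦6, 1↦0, 2↦0, 3↦1, 4↦5, 5↦0, 6↦2]  zeros at y ∈ {1, 2, 5}
  x = 6: [0↦1, 1↦3, 2↦2, 3↦0, 4↦6, 5↦1, 6↦1]  zeros at y ∈ {3}
Collecting zeros: affine points = {(1, 6), (3, 0), (4, 3), (4, 6), (5, 1), (5, 2), (5, 5), (6, 3)}.
Total count |C(F_7)_aff| = 8.


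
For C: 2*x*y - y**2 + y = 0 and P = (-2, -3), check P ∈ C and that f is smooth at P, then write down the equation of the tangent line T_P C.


Tangent line at P: -6*x + 3*y - 3 = 0.

Step 1: f(-2, -3) = 0, so P lies on C.
Step 2: partial derivatives
  f_x(x, y) = 2*y, f_y(x, y) = 2*x - 2*y + 1.
  f_x(P) = -6, f_y(P) = 3 (gradient nonzero, so P is smooth).
Step 3: tangent line at P: -6·(x − -2) + 3·(y − -3) = 0.
Expanding: -6*x + 3*y - 3 = 0.


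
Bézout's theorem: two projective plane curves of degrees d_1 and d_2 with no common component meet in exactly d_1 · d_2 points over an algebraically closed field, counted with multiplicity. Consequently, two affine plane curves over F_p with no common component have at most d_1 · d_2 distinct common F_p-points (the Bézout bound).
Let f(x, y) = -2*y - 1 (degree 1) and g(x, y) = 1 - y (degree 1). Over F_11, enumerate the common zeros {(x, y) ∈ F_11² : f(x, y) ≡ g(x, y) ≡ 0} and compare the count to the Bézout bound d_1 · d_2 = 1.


Common zeros: ∅; count = 0; Bézout bound = 1.

deg(f) = 1, deg(g) = 1, so Bézout bound = 1.
Scan x ∈ F_11. For each x, list the y ∈ F_11 with f(x, y) ≡ 0 and those with g(x, y) ≡ 0 (mod 11); the common zeros in that column are the intersection.
  x = 0: f ≡ 0 at y ∈ {5}; g ≡ 0 at y ∈ {1}; common: ∅.
  x = 1: f ≡ 0 at y ∈ {5}; g ≡ 0 at y ∈ {1}; common: ∅.
  x = 2: f ≡ 0 at y ∈ {5}; g ≡ 0 at y ∈ {1}; common: ∅.
  x = 3: f ≡ 0 at y ∈ {5}; g ≡ 0 at y ∈ {1}; common: ∅.
  x = 4: f ≡ 0 at y ∈ {5}; g ≡ 0 at y ∈ {1}; common: ∅.
  x = 5: f ≡ 0 at y ∈ {5}; g ≡ 0 at y ∈ {1}; common: ∅.
  x = 6: f ≡ 0 at y ∈ {5}; g ≡ 0 at y ∈ {1}; common: ∅.
  x = 7: f ≡ 0 at y ∈ {5}; g ≡ 0 at y ∈ {1}; common: ∅.
  x = 8: f ≡ 0 at y ∈ {5}; g ≡ 0 at y ∈ {1}; common: ∅.
  x = 9: f ≡ 0 at y ∈ {5}; g ≡ 0 at y ∈ {1}; common: ∅.
  x = 10: f ≡ 0 at y ∈ {5}; g ≡ 0 at y ∈ {1}; common: ∅.
Collecting: common zeros = ∅, so the count is 0.
Comparison with the Bézout bound: 0 ≤ 1 = deg(f)·deg(g), as expected for curves with no common component (the affine F_11-count falls short of the bound because intersections may lie at infinity, over extension fields, or carry multiplicity).


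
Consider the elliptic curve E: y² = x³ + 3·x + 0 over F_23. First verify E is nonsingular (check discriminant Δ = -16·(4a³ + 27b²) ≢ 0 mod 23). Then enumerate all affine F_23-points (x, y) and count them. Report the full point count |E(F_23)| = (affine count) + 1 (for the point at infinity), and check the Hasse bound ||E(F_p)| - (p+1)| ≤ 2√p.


Affine points = {(0, 0), (1, 2), (1, 21), (3, 6), (3, 17), (5, 5), (5, 18), (6, 2), (6, 21), (10, 8), (10, 15), (12, 4), (12, 19), (14, 7), (14, 16), (15, 4), (15, 19), (16, 2), (16, 21), (19, 4), (19, 19), (21, 3), (21, 20)}; affine count = 23; |E(F_23)| = 24.

Discriminant check: Δ ∝ 4a³ + 27b² = 4·3³ + 27·0² = 4·27 + 27·0 ≡ 16 (mod 23). Nonzero ⇒ E is nonsingular.
For each x ∈ F_23, compute rhs = x³ + 3·x + 0 mod 23, then count y ∈ F_23 with y² ≡ rhs.
  x = 0: rhs = 0, matching y values: 0 (1 points).
  x = 1: rhs = 4, matching y values: 2, 21 (2 points).
  x = 2: rhs = 14, matching y values: none (0 points).
  x = 3: rhs = 13, matching y values: 6, 17 (2 points).
  x = 4: rhs = 7, matching y values: none (0 points).
  x = 5: rhs = 2, matching y values: 5, 18 (2 points).
  x = 6: rhs = 4, matching y values: 2, 21 (2 points).
  x = 7: rhs = 19, matching y values: none (0 points).
  x = 8: rhs = 7, matching y values: none (0 points).
  x = 9: rhs = 20, matching y values: none (0 points).
  x = 10: rhs = 18, matching y values: 8, 15 (2 points).
  x = 11: rhs = 7, matching y values: none (0 points).
  x = 12: rhs = 16, matching y values: 4, 19 (2 points).
  x = 13: rhs = 5, matching y values: none (0 points).
  x = 14: rhs = 3, matching y values: 7, 16 (2 points).
  x = 15: rhs = 16, matching y values: 4, 19 (2 points).
  x = 16: rhs = 4, matching y values: 2, 21 (2 points).
  x = 17: rhs = 19, matching y values: none (0 points).
  x = 18: rhs = 21, matching y values: none (0 points).
  x = 19: rhs = 16, matching y values: 4, 19 (2 points).
  x = 20: rhs = 10, matching y values: none (0 points).
  x = 21: rhs = 9, matching y values: 3, 20 (2 points).
  x = 22: rhs = 19, matching y values: none (0 points).
Total affine count: 23.
Full point count |E(F_23)| = 23 + 1 = 24.
Hasse bound: |24 − (23+1)| = |0| = 0 ≤ 2√23 ≈ 9.5917 ✓.


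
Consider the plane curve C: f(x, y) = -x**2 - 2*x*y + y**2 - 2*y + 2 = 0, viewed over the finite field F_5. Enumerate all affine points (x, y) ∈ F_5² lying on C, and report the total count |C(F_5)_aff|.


Affine F_5-points: {(0, 3), (0, 4), (2, 2), (2, 4), (4, 2), (4, 3)}; count = 6.

For each of the 25 pairs (x, y) ∈ F_5², evaluate f(x, y) mod 5. Record the zeros.
  x = 0: [0↦2, 1↦1, 2↦2, 3↦0, 4↦0]  zeros at y ∈ {3, 4}
  x = 1: [0↦1, 1↦3, 2↦2, 3↦3, 4↦1]  zeros at y ∈ ∅
  x = 2: [0↦3, 1↦3, 2↦0, 3↦4, 4↦0]  zeros at y ∈ {2, 4}
  x = 3: [0↦3, 1↦1, 2↦1, 3↦3, 4↦2]  zeros at y ∈ ∅
  x = 4: [0↦1, 1↦2, 2↦0, 3↦0, 4↦2]  zeros at y ∈ {2, 3}
Collecting zeros: affine points = {(0, 3), (0, 4), (2, 2), (2, 4), (4, 2), (4, 3)}.
Total count |C(F_5)_aff| = 6.


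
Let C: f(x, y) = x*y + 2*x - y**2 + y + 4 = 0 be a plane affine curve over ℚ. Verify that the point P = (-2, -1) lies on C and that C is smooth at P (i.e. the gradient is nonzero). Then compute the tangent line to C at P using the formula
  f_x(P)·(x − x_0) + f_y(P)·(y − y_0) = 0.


Tangent line at P: x + y + 3 = 0.

Step 1: f(-2, -1) = 0, so P lies on C.
Step 2: partial derivatives
  f_x(x, y) = y + 2, f_y(x, y) = x - 2*y + 1.
  f_x(P) = 1, f_y(P) = 1 (gradient nonzero, so P is smooth).
Step 3: tangent line at P: 1·(x − -2) + 1·(y − -1) = 0.
Expanding: x + y + 3 = 0.


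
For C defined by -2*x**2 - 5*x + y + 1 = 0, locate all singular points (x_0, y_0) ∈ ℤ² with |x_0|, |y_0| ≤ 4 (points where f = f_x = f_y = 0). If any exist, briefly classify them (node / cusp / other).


No singular points in the scanned grid; C is smooth there.

Compute partial derivatives:
  f_x = -4*x - 5.
  f_y = 1.
f_y = 1 is a nonzero constant, so f_y never vanishes: no point (x, y) can satisfy f = f_x = f_y = 0. In particular no (x, y) ∈ {−4, ..., 4}² is singular; the curve is smooth.


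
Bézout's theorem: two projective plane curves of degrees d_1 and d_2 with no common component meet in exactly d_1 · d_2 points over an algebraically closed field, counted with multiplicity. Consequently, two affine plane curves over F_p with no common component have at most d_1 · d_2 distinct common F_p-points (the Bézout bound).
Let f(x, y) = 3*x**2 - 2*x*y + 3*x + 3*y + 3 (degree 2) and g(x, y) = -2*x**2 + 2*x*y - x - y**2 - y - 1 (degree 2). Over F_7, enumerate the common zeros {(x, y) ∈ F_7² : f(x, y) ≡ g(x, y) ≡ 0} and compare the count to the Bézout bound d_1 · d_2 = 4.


Common zeros: {(3, 6), (6, 5)}; count = 2; Bézout bound = 4.

deg(f) = 2, deg(g) = 2, so Bézout bound = 4.
Scan x ∈ F_7. For each x, list the y ∈ F_7 with f(x, y) ≡ 0 and those with g(x, y) ≡ 0 (mod 7); the common zeros in that column are the intersection.
  x = 0: f ≡ 0 at y ∈ {6}; g ≡ 0 at y ∈ {2, 4}; common: ∅.
  x = 1: f ≡ 0 at y ∈ {5}; g ≡ 0 at y ∈ ∅; common: ∅.
  x = 2: f ≡ 0 at y ∈ {0}; g ≡ 0 at y ∈ {5}; common: ∅.
  x = 3: f ≡ 0 at y ∈ {6}; g ≡ 0 at y ∈ {6}; common: {6}.
  x = 4: f ≡ 0 at y ∈ {0}; g ≡ 0 at y ∈ ∅; common: ∅.
  x = 5: f ≡ 0 at y ∈ ∅; g ≡ 0 at y ∈ {0, 2}; common: ∅.
  x = 6: f ≡ 0 at y ∈ {5}; g ≡ 0 at y ∈ {5, 6}; common: {5}.
Collecting: common zeros = {(3, 6), (6, 5)}, so the count is 2.
Comparison with the Bézout bound: 2 ≤ 4 = deg(f)·deg(g), as expected for curves with no common component (the affine F_7-count falls short of the bound because intersections may lie at infinity, over extension fields, or carry multiplicity).


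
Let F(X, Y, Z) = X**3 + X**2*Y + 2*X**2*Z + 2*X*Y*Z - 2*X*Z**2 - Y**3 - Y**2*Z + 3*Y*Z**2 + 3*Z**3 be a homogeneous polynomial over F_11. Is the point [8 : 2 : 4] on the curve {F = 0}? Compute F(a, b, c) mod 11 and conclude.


F(8,2,4) ≡ 1 (mod 11); P is NOT on the curve.

Evaluate F(8, 2, 4) term-by-term (mod 11).
  X**3 ↦ 1·512·1·1 = 512
  X**2*Y ↦ 1·64·2·1 = 128
  2*X**2*Z ↦ 2·64·1·4 = 512
  2*X*Y*Z ↦ 2·8·2·4 = 128
  -2*X*Z**2 ↦ -2·8·1·16 = -256
  -Y**3 ↦ -1·1·8·1 = -8
  -Y**2*Z ↦ -1·1·4·4 = -16
  3*Y*Z**2 ↦ 3·1·2·16 = 96
  3*Z**3 ↦ 3·1·1·64 = 192
Sum: F(8, 2, 4) = (512) + (128) + (512) + (128) + (-256) + (-8) + (-16) + (96) + (192) = 1288.
Reducing mod 11: 1288 ≡ 1 (mod 11).
Since F(a, b, c) ≡ 1 ≠ 0 (mod 11), P does NOT lie on the curve.


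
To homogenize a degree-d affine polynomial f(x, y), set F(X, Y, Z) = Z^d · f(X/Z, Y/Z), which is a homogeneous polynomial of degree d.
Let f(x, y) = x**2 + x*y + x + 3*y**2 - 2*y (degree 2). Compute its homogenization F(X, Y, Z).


F(X, Y, Z) = X**2 + X*Y + X*Z + 3*Y**2 - 2*Y*Z

deg(f) = 2.
Substitute x = X/Z, y = Y/Z into f, then multiply by Z^2.
  monomial 1·x^2·y^0 ↦ 1·X^2·Y^0·Z^0.
  monomial 1·x^1·y^1 ↦ 1·X^1·Y^1·Z^0.
  monomial 1·x^1·y^0 ↦ 1·X^1·Y^0·Z^1.
  monomial 3·x^0·y^2 ↦ 3·X^0·Y^2·Z^0.
  monomial -2·x^0·y^1 ↦ -2·X^0·Y^1·Z^1.
Collecting: F(X, Y, Z) = X**2 + X*Y + X*Z + 3*Y**2 - 2*Y*Z.


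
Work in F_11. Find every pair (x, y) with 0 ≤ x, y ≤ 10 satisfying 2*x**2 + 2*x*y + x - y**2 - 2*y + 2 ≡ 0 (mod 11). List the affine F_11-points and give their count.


Affine F_11-points: {(0, 4), (0, 5), (1, 4), (1, 7), (3, 6), (3, 9), (4, 8), (4, 9), (7, 6), (8, 7)}; count = 10.

For each of the 121 pairs (x, y) ∈ F_11², evaluate f(x, y) mod 11. Record the zeros.
  x = 0: [0↦2, 1↦10, 2↦5, 3↦9, 4↦0, 5↦0, 6↦9, 7↦5, 8↦10, 9↦2, 10↦3]  zeros at y ∈ {4, 5}
  x = 1: [0↦5, 1↦4, 2↦1, 3↦7, 4↦0, 5↦2, 6↦2, 7↦0, 8↦7, 9↦1, 10↦4]  zeros at y ∈ {4, 7}
  x = 2: [0↦1, 1↦2, 2↦1, 3↦9, 4↦4, 5↦8, 6↦10, 7↦10, 8↦8, 9↦4, 10↦9]  zeros at y ∈ ∅
  x = 3: [0↦1, 1↦4, 2↦5, 3↦4, 4↦1, 5↦7, 6↦0, 7↦2, 8↦2, 9↦0, 10↦7]  zeros at y ∈ {6, 9}
  x = 4: [0↦5, 1↦10, 2↦2, 3↦3, 4↦2, 5↦10, 6↦5, 7↦9, 8↦0, 9↦0, 10↦9]  zeros at y ∈ {8, 9}
  x = 5: [0↦2, 1↦9, 2↦3, 3↦6, 4↦7, 5↦6, 6↦3, 7↦9, 8↦2, 9↦4, 10↦4]  zeros at y ∈ ∅
  x = 6: [0↦3, 1↦1, 2↦8, 3↦2, 4↦5, 5↦6, 6↦5, 7↦2, 8↦8, 9↦1, 10↦3]  zeros at y ∈ ∅
  x = 7: [0↦8, 1↦8, 2↦6, 3↦2, 4↦7, 5↦10, 6↦0, 7↦10, 8↦7, 9↦2, 10↦6]  zeros at y ∈ {6}
  x = 8: [0↦6, 1↦8, 2↦8, 3↦6, 4↦2, 5↦7, 6↦10, 7↦0, 8↦10, 9↦7, 10↦2]  zeros at y ∈ {7}
  x = 9: [0↦8, 1↦1, 2↦3, 3↦3, 4↦1, 5↦8, 6↦2, 7↦5, 8↦6, 9↦5, 10↦2]  zeros at y ∈ ∅
  x = 10: [0↦3, 1↦9, 2↦2, 3↦4, 4↦4, 5↦2, 6↦9, 7↦3, 8↦6, 9↦7, 10↦6]  zeros at y ∈ ∅
Collecting zeros: affine points = {(0, 4), (0, 5), (1, 4), (1, 7), (3, 6), (3, 9), (4, 8), (4, 9), (7, 6), (8, 7)}.
Total count |C(F_11)_aff| = 10.
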